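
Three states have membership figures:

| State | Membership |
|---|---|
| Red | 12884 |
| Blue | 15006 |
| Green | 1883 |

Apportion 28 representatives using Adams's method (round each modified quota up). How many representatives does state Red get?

12

Standard divisor 29773/28 ≈ 1063.321; standard quotas: Red 12.117, Blue 14.112, Green 1.771.
Rounding up gives 13, 15, 2 = 30 seats, so the divisor must be adjusted.
With modified divisor 1100: modified quotas Red 11.713, Blue 13.642, Green 1.712.
Rounding up: Red 12, Blue 14, Green 2 (total 28).
Red receives 12.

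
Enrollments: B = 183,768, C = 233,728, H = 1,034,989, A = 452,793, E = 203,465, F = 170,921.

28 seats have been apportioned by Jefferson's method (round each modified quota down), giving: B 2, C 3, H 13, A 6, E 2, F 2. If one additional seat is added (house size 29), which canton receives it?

Priority for the next seat is population ÷ (current seats + 1).
Priorities: B 61256.000, C 58432.000, H 73927.786, A 64684.714, E 67821.667, F 56973.667.
Highest priority: H.

H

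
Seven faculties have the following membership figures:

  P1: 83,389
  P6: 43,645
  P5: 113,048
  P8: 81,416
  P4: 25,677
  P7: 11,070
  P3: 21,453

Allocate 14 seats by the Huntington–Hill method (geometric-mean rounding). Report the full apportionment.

With divisor 31748: modified quotas P1 2.627, P6 1.375, P5 3.561, P8 2.564, P4 0.809, P7 0.349, P3 0.676.
Geometric-mean thresholds: P1 √(2·3)=2.449, P6 √(1·2)=1.414, P5 √(3·4)=3.464, P8 √(2·3)=2.449, P4 (min 1), P7 (min 1), P3 (min 1).
Each quota rounded against its threshold gives P1 3, P6 1, P5 4, P8 3, P4 1, P7 1, P3 1 (total 14).

P1 3, P6 1, P5 4, P8 3, P4 1, P7 1, P3 1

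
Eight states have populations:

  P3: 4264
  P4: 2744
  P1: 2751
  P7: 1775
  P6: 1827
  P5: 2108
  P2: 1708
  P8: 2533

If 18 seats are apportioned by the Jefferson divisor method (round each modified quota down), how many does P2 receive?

1

Standard divisor 19710/18 ≈ 1095; standard quotas: P3 3.894, P4 2.506, P1 2.512, P7 1.621, P6 1.668, P5 1.925, P2 1.560, P8 2.313.
Rounding down gives 3, 2, 2, 1, 1, 1, 1, 2 = 13 seats, so the divisor must be adjusted.
With modified divisor 900: modified quotas P3 4.738, P4 3.049, P1 3.057, P7 1.972, P6 2.030, P5 2.342, P2 1.898, P8 2.814.
Rounding down: P3 4, P4 3, P1 3, P7 1, P6 2, P5 2, P2 1, P8 2 (total 18).
P2 receives 1.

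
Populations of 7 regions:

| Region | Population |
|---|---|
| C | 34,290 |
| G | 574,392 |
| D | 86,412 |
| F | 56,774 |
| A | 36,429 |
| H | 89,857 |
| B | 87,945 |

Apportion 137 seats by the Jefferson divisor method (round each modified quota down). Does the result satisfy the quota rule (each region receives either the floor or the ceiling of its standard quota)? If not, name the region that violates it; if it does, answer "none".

Standard quotas: C 4.863, G 81.453, D 12.254, F 8.051, A 5.166, H 12.742, B 12.471.
Jefferson allocation: C 4, G 83, D 12, F 8, A 5, H 13, B 12.
G has quota 81.453 (lower 81, upper 82) but receives 83 — outside the quota interval.

G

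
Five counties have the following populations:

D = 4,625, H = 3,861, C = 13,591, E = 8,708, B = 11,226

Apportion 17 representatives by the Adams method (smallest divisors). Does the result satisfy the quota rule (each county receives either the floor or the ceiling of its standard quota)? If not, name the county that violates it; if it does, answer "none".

none

Standard quotas: D 1.872, H 1.562, C 5.500, E 3.524, B 4.543.
Adams allocation: D 2, H 2, C 5, E 4, B 4.
Every allocation lies between the lower and upper quota.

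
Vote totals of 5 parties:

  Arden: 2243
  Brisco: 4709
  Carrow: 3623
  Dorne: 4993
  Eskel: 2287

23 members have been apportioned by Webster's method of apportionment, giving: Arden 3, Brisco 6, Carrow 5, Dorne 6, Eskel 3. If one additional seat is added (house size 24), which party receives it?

Priority for the next seat is population ÷ (current seats + 0.5).
Priorities: Arden 640.857, Brisco 724.462, Carrow 658.727, Dorne 768.154, Eskel 653.429.
Highest priority: Dorne.

Dorne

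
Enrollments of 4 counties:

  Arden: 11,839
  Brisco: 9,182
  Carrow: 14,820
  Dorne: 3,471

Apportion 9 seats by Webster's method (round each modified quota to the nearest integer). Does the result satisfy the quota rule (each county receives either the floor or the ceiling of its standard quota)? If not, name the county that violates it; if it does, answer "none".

Standard quotas: Arden 2.710, Brisco 2.102, Carrow 3.393, Dorne 0.795.
Webster allocation: Arden 3, Brisco 2, Carrow 3, Dorne 1.
Every allocation lies between the lower and upper quota.

none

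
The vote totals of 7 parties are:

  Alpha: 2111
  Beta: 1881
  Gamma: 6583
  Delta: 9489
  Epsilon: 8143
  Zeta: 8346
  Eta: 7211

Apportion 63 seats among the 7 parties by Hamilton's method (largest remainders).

Total 43764; standard divisor 43764/63 ≈ 694.667.
Standard quotas: Alpha 3.0389, Beta 2.7078, Gamma 9.4765, Delta 13.6598, Epsilon 11.7222, Zeta 12.0144, Eta 10.3805.
Lower quotas: Alpha 3, Beta 2, Gamma 9, Delta 13, Epsilon 11, Zeta 12, Eta 10 (sum 60, leaving 3 seats).
Remainders in descending order: Epsilon 0.7222, Beta 0.7078, Delta 0.6598, Gamma 0.4765, Eta 0.3805, Alpha 0.0389, Zeta 0.0144.
The surplus seats go to Epsilon, Beta, Delta.

Alpha: 3, Beta: 3, Gamma: 9, Delta: 14, Epsilon: 12, Zeta: 12, Eta: 10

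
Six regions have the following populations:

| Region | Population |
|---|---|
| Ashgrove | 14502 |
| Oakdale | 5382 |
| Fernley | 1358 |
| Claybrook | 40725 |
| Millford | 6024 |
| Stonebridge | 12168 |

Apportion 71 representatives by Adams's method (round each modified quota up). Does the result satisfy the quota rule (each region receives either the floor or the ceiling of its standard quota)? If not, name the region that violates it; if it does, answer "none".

Claybrook

Standard quotas: Ashgrove 12.845, Oakdale 4.767, Fernley 1.203, Claybrook 36.072, Millford 5.336, Stonebridge 10.778.
Adams allocation: Ashgrove 13, Oakdale 5, Fernley 2, Claybrook 34, Millford 6, Stonebridge 11.
Claybrook has quota 36.072 (lower 36, upper 37) but receives 34 — outside the quota interval.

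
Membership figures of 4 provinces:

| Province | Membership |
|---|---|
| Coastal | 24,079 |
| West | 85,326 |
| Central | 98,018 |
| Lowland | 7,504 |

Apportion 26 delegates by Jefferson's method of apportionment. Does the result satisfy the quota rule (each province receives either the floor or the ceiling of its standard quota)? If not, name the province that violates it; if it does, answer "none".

Standard quotas: Coastal 2.913, West 10.322, Central 11.857, Lowland 0.908.
Jefferson allocation: Coastal 3, West 11, Central 12, Lowland 0.
Every allocation lies between the lower and upper quota.

none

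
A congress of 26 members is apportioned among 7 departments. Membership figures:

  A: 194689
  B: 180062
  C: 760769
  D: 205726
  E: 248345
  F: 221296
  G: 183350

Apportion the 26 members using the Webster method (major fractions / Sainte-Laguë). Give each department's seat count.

Standard divisor 1994237/26 ≈ 76701.423; standard quotas: A 2.538, B 2.348, C 9.919, D 2.682, E 3.238, F 2.885, G 2.390.
Rounding to the nearest integer gives A 3, B 2, C 10, D 3, E 3, F 3, G 2 — total 26, matching the house size, so no adjustment is needed.

A=3, B=2, C=10, D=3, E=3, F=3, G=2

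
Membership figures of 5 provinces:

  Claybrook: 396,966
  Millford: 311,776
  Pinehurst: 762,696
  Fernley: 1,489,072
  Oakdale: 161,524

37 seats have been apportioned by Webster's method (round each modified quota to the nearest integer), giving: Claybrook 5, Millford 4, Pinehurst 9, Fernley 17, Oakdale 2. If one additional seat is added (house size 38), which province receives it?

Fernley

Priority for the next seat is population ÷ (current seats + 0.5).
Priorities: Claybrook 72175.636, Millford 69283.556, Pinehurst 80283.789, Fernley 85089.829, Oakdale 64609.600.
Highest priority: Fernley.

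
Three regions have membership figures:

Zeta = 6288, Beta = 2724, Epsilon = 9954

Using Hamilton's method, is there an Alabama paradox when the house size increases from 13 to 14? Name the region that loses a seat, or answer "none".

At 13 seats: Zeta 4, Beta 2, Epsilon 7.
At 14 seats: Zeta 5, Beta 2, Epsilon 7.
No region's allocation decreased.

none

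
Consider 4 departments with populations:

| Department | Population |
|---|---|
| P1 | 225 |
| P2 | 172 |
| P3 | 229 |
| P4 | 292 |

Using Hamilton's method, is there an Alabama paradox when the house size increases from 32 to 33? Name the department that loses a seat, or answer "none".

none

At 32 seats: P1 8, P2 6, P3 8, P4 10.
At 33 seats: P1 8, P2 6, P3 8, P4 11.
No department's allocation decreased.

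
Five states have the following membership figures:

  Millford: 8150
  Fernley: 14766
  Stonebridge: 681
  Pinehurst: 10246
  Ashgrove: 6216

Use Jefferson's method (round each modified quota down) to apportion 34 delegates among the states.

Standard divisor 40059/34 ≈ 1178.206; standard quotas: Millford 6.917, Fernley 12.533, Stonebridge 0.578, Pinehurst 8.696, Ashgrove 5.276.
Rounding down gives 6, 12, 0, 8, 5 = 31 seats, so the divisor must be adjusted.
With modified divisor 1100: modified quotas Millford 7.409, Fernley 13.424, Stonebridge 0.619, Pinehurst 9.315, Ashgrove 5.651.
Rounding down: Millford 7, Fernley 13, Stonebridge 0, Pinehurst 9, Ashgrove 5 (total 34).

Millford 7, Fernley 13, Stonebridge 0, Pinehurst 9, Ashgrove 5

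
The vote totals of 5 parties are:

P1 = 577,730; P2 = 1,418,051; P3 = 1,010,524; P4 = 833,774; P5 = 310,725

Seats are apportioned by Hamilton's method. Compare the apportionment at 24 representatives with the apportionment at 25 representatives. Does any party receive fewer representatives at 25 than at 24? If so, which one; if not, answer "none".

none

At 24 seats: P1 3, P2 8, P3 6, P4 5, P5 2.
At 25 seats: P1 3, P2 9, P3 6, P4 5, P5 2.
No party's allocation decreased.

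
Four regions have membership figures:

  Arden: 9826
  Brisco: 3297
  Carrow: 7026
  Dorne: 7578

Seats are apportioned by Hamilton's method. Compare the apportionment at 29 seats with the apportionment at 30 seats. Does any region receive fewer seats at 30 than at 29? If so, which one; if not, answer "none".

At 29 seats: Arden 10, Brisco 4, Carrow 7, Dorne 8.
At 30 seats: Arden 11, Brisco 3, Carrow 8, Dorne 8.
Brisco drops from 4 to 3.

Brisco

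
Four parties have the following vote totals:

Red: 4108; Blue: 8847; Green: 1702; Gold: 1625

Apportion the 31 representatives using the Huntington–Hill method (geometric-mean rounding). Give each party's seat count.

With divisor 521: modified quotas Red 7.885, Blue 16.981, Green 3.267, Gold 3.119.
Geometric-mean thresholds: Red √(7·8)=7.483, Blue √(16·17)=16.492, Green √(3·4)=3.464, Gold √(3·4)=3.464.
Each quota rounded against its threshold gives Red 8, Blue 17, Green 3, Gold 3 (total 31).

Red: 8, Blue: 17, Green: 3, Gold: 3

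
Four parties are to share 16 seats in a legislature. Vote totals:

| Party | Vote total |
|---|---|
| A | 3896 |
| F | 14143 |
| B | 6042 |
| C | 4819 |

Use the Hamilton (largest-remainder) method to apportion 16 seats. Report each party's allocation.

A 2; F 8; B 3; C 3

Standard divisor: 28900 ÷ 16 ≈ 1806.25.
Standard quotas: A 2.1570, F 7.8300, B 3.3451, C 2.6680.
Lower quotas: A 2, F 7, B 3, C 2 (sum 14, leaving 2 seats).
Remainders in descending order: F 0.8300, C 0.6680, B 0.3451, A 0.1570.
The surplus seats go to F, C.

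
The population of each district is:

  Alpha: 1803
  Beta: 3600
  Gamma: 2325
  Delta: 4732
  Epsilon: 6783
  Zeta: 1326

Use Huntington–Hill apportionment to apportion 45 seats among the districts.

Alpha: 4, Beta: 8, Gamma: 5, Delta: 10, Epsilon: 15, Zeta: 3

With divisor 460: modified quotas Alpha 3.920, Beta 7.826, Gamma 5.054, Delta 10.287, Epsilon 14.746, Zeta 2.883.
Geometric-mean thresholds: Alpha √(3·4)=3.464, Beta √(7·8)=7.483, Gamma √(5·6)=5.477, Delta √(10·11)=10.488, Epsilon √(14·15)=14.491, Zeta √(2·3)=2.449.
Each quota rounded against its threshold gives Alpha 4, Beta 8, Gamma 5, Delta 10, Epsilon 15, Zeta 3 (total 45).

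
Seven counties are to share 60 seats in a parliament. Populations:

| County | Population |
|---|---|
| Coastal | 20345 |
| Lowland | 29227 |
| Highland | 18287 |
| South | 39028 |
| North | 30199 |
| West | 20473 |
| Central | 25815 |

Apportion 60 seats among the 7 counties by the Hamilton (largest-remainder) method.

Coastal: 7, Lowland: 9, Highland: 6, South: 13, North: 10, West: 7, Central: 8

Total 183374; standard divisor 183374/60 ≈ 3056.233.
Standard quotas: Coastal 6.6569, Lowland 9.5631, Highland 5.9835, South 12.7700, North 9.8811, West 6.6988, Central 8.4467.
Lower quotas: Coastal 6, Lowland 9, Highland 5, South 12, North 9, West 6, Central 8 (sum 55, leaving 5 seats).
Remainders in descending order: Highland 0.9835, North 0.8811, South 0.7700, West 0.6988, Coastal 0.6569, Lowland 0.5631, Central 0.4467.
Largest remainders: Highland, North, South, West, Coastal receive the extra seats.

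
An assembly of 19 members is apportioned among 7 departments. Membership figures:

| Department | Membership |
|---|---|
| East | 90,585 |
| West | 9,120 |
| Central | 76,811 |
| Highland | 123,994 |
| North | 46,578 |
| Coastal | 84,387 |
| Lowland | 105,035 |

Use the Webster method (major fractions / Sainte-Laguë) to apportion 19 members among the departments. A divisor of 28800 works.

East 3, West 0, Central 3, Highland 4, North 2, Coastal 3, Lowland 4

With modified divisor 28800: modified quotas East 3.145, West 0.317, Central 2.667, Highland 4.305, North 1.617, Coastal 2.930, Lowland 3.647.
Rounding to the nearest integer: East 3, West 0, Central 3, Highland 4, North 2, Coastal 3, Lowland 4 (total 19).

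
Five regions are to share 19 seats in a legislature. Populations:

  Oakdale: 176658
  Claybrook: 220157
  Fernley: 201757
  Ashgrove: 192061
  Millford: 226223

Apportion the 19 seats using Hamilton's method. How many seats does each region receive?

Oakdale 3; Claybrook 4; Fernley 4; Ashgrove 4; Millford 4

The standard divisor is 1016856/19 ≈ 53518.737.
Standard quotas: Oakdale 3.3009, Claybrook 4.1136, Fernley 3.7698, Ashgrove 3.5887, Millford 4.2270.
Lower quotas: Oakdale 3, Claybrook 4, Fernley 3, Ashgrove 3, Millford 4 (sum 17, leaving 2 seats).
Remainders in descending order: Fernley 0.7698, Ashgrove 0.5887, Oakdale 0.3009, Millford 0.2270, Claybrook 0.1136.
Largest remainders: Fernley, Ashgrove receive the extra seats.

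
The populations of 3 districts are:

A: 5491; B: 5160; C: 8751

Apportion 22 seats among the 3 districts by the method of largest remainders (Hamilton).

A 6, B 6, C 10

Total 19402; standard divisor 19402/22 ≈ 881.909.
Standard quotas: A 6.2263, B 5.8509, C 9.9228.
Lower quotas: A 6, B 5, C 9 (sum 20, leaving 2 seats).
Remainders in descending order: C 0.9228, B 0.8509, A 0.2263.
The surplus seats go to C, B.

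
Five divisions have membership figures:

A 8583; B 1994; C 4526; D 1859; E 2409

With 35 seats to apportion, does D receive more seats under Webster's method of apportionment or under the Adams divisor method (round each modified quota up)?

Adams

Webster: A 16, B 4, C 8, D 3, E 4.
Adams: A 15, B 4, C 8, D 4, E 4.
D gets 3 under Webster and 4 under Adams.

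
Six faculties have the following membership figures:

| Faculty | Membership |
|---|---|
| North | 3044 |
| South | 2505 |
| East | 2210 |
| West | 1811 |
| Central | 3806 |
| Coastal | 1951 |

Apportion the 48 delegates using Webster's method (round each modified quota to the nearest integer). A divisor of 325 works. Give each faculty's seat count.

North: 9, South: 8, East: 7, West: 6, Central: 12, Coastal: 6

With modified divisor 325: modified quotas North 9.366, South 7.708, East 6.800, West 5.572, Central 11.711, Coastal 6.003.
Rounding to the nearest integer: North 9, South 8, East 7, West 6, Central 12, Coastal 6 (total 48).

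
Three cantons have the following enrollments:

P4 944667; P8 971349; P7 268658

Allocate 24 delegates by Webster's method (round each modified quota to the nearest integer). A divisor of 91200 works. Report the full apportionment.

With modified divisor 91200: modified quotas P4 10.358, P8 10.651, P7 2.946.
Rounding to the nearest integer: P4 10, P8 11, P7 3 (total 24).

P4: 10, P8: 11, P7: 3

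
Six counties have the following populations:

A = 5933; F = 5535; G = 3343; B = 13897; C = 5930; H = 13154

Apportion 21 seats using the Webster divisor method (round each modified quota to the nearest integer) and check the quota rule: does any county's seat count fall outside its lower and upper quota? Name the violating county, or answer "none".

Standard quotas: A 2.607, F 2.432, G 1.469, B 6.106, C 2.606, H 5.780.
Webster allocation: A 3, F 2, G 1, B 6, C 3, H 6.
Every allocation lies between the lower and upper quota.

none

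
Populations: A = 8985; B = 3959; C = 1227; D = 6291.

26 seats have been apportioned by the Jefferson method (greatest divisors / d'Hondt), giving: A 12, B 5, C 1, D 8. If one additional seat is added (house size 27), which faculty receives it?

D

Priority for the next seat is population ÷ (current seats + 1).
Priorities: A 691.154, B 659.833, C 613.500, D 699.000.
Highest priority: D.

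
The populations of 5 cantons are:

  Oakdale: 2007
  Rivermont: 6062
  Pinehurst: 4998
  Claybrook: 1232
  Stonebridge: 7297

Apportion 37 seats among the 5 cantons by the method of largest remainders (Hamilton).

Oakdale=3, Rivermont=10, Pinehurst=9, Claybrook=2, Stonebridge=13

Total 21596; standard divisor 21596/37 ≈ 583.676.
Standard quotas: Oakdale 3.4386, Rivermont 10.3859, Pinehurst 8.5630, Claybrook 2.1108, Stonebridge 12.5018.
Lower quotas: Oakdale 3, Rivermont 10, Pinehurst 8, Claybrook 2, Stonebridge 12 (sum 35, leaving 2 seats).
Remainders in descending order: Pinehurst 0.5630, Stonebridge 0.5018, Oakdale 0.4386, Rivermont 0.3859, Claybrook 0.1108.
The surplus seats go to Pinehurst, Stonebridge.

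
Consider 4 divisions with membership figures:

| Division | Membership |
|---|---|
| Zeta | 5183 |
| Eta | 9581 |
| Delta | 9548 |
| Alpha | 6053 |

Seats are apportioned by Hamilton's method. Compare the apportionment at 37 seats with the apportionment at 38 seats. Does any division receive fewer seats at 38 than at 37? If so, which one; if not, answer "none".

At 37 seats: Zeta 6, Eta 12, Delta 12, Alpha 7.
At 38 seats: Zeta 6, Eta 12, Delta 12, Alpha 8.
No division's allocation decreased.

none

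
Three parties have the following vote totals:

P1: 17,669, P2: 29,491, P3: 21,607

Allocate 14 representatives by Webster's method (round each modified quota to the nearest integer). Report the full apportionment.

Standard divisor 68767/14 ≈ 4911.929; standard quotas: P1 3.597, P2 6.004, P3 4.399.
Rounding to the nearest integer gives P1 4, P2 6, P3 4 — total 14, matching the house size, so no adjustment is needed.

P1=4, P2=6, P3=4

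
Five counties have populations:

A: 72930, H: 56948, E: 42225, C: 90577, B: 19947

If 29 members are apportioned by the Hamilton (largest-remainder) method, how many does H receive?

Total 282627; standard divisor 282627/29 ≈ 9745.759.
Standard quotas: A 7.4833, H 5.8434, E 4.3327, C 9.2940, B 2.0467.
Lower quotas: A 7, H 5, E 4, C 9, B 2 (sum 27, leaving 2 seats).
Remainders in descending order: H 0.8434, A 0.4833, E 0.3327, C 0.2940, B 0.0467.
Largest remainders: H, A receive the extra seats.
H receives 6.

6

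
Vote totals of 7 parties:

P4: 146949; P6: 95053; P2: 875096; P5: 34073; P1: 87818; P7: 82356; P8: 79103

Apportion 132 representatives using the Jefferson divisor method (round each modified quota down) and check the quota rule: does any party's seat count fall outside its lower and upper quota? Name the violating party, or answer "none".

Standard quotas: P4 13.851, P6 8.959, P2 82.483, P5 3.212, P1 8.277, P7 7.763, P8 7.456.
Jefferson allocation: P4 14, P6 9, P2 84, P5 3, P1 8, P7 7, P8 7.
P2 has quota 82.483 (lower 82, upper 83) but receives 84 — outside the quota interval.

P2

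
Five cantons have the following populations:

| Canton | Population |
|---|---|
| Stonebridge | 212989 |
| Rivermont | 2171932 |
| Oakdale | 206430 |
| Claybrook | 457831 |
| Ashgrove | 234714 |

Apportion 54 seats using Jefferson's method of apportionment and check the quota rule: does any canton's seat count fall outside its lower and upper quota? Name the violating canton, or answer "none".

Standard quotas: Stonebridge 3.502, Rivermont 35.715, Oakdale 3.395, Claybrook 7.529, Ashgrove 3.860.
Jefferson allocation: Stonebridge 3, Rivermont 37, Oakdale 3, Claybrook 7, Ashgrove 4.
Rivermont has quota 35.715 (lower 35, upper 36) but receives 37 — outside the quota interval.

Rivermont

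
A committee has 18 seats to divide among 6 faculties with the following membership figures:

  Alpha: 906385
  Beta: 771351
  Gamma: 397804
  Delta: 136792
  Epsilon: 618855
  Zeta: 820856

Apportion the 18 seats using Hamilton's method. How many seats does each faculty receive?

Alpha: 4; Beta: 4; Gamma: 2; Delta: 1; Epsilon: 3; Zeta: 4

Standard divisor: 3652043 ÷ 18 ≈ 202891.278.
Standard quotas: Alpha 4.4673, Beta 3.8018, Gamma 1.9607, Delta 0.6742, Epsilon 3.0502, Zeta 4.0458.
Lower quotas: Alpha 4, Beta 3, Gamma 1, Delta 0, Epsilon 3, Zeta 4 (sum 15, leaving 3 seats).
Remainders in descending order: Gamma 0.9607, Beta 0.8018, Delta 0.6742, Alpha 0.4673, Epsilon 0.0502, Zeta 0.0458.
The surplus seats go to Gamma, Beta, Delta.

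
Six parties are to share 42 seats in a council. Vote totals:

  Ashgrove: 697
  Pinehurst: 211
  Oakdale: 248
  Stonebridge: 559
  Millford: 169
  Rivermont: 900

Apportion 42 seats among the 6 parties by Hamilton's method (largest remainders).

Ashgrove: 10; Pinehurst: 3; Oakdale: 4; Stonebridge: 8; Millford: 3; Rivermont: 14

Standard divisor: 2784 ÷ 42 ≈ 66.286.
Standard quotas: Ashgrove 10.515, Pinehurst 3.183, Oakdale 3.741, Stonebridge 8.433, Millford 2.550, Rivermont 13.578.
Lower quotas: Ashgrove 10, Pinehurst 3, Oakdale 3, Stonebridge 8, Millford 2, Rivermont 13 (sum 39, leaving 3 seats).
Remainders in descending order: Oakdale 0.741, Rivermont 0.578, Millford 0.550, Ashgrove 0.515, Stonebridge 0.433, Pinehurst 0.183.
The surplus seats go to Oakdale, Rivermont, Millford.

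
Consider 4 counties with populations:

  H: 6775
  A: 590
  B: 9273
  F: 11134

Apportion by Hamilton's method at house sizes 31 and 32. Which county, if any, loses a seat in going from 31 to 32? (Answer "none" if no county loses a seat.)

A

At 31 seats: H 8, A 1, B 10, F 12.
At 32 seats: H 8, A 0, B 11, F 13.
A drops from 1 to 0.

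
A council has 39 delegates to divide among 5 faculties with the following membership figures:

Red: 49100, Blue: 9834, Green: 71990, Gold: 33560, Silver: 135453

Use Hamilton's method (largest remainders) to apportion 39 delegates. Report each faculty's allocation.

Total 299937; standard divisor 299937/39 ≈ 7690.692.
Standard quotas: Red 6.3843, Blue 1.2787, Green 9.3607, Gold 4.3637, Silver 17.6126.
Lower quotas: Red 6, Blue 1, Green 9, Gold 4, Silver 17 (sum 37, leaving 2 seats).
Remainders in descending order: Silver 0.6126, Red 0.3843, Gold 0.3637, Green 0.3607, Blue 0.2787.
Largest remainders: Silver, Red receive the extra seats.

Red 7; Blue 1; Green 9; Gold 4; Silver 18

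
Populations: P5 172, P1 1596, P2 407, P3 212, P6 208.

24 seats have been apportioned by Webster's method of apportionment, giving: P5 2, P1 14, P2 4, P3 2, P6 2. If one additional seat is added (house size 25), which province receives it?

P1

Priority for the next seat is population ÷ (current seats + 0.5).
Priorities: P5 68.800, P1 110.069, P2 90.444, P3 84.800, P6 83.200.
Highest priority: P1.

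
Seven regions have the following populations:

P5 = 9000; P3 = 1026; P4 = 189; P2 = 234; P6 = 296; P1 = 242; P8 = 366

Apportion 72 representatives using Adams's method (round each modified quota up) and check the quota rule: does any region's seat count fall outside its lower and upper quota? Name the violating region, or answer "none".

Standard quotas: P5 57.077, P3 6.507, P4 1.199, P2 1.484, P6 1.877, P1 1.535, P8 2.321.
Adams allocation: P5 54, P3 7, P4 2, P2 2, P6 2, P1 2, P8 3.
P5 has quota 57.077 (lower 57, upper 58) but receives 54 — outside the quota interval.

P5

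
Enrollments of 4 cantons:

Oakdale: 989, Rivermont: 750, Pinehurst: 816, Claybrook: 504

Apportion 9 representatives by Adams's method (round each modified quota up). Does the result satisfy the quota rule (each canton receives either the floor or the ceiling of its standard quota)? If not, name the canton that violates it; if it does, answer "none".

Standard quotas: Oakdale 2.910, Rivermont 2.207, Pinehurst 2.401, Claybrook 1.483.
Adams allocation: Oakdale 3, Rivermont 2, Pinehurst 2, Claybrook 2.
Every allocation lies between the lower and upper quota.

none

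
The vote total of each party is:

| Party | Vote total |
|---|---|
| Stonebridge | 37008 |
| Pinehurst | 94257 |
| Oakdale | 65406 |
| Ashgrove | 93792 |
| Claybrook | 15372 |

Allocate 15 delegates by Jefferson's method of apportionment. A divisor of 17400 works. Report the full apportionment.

Stonebridge: 2, Pinehurst: 5, Oakdale: 3, Ashgrove: 5, Claybrook: 0

With modified divisor 17400: modified quotas Stonebridge 2.127, Pinehurst 5.417, Oakdale 3.759, Ashgrove 5.390, Claybrook 0.883.
Rounding down: Stonebridge 2, Pinehurst 5, Oakdale 3, Ashgrove 5, Claybrook 0 (total 15).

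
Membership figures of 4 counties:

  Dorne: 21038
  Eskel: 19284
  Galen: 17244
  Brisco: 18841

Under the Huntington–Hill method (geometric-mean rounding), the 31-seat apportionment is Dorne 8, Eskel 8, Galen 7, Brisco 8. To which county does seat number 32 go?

Dorne

Priority for the next seat is population ÷ (√(s·(s+1))).
Priorities: Dorne 2479.352, Eskel 2272.641, Galen 2304.326, Brisco 2220.433.
Highest priority: Dorne.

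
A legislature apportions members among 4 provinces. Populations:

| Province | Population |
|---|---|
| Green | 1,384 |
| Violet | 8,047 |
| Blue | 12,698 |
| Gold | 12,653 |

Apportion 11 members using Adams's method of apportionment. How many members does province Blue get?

Standard divisor 34782/11 ≈ 3162; standard quotas: Green 0.438, Violet 2.545, Blue 4.016, Gold 4.002.
Rounding up gives 1, 3, 5, 5 = 14 seats, so the divisor must be adjusted.
With modified divisor 4100: modified quotas Green 0.338, Violet 1.963, Blue 3.097, Gold 3.086.
Rounding up: Green 1, Violet 2, Blue 4, Gold 4 (total 11).
Blue receives 4.

4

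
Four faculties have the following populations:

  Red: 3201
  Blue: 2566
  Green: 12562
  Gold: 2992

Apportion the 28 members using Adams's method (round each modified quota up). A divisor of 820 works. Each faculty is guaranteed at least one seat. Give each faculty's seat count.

Red=4; Blue=4; Green=16; Gold=4

With modified divisor 820: modified quotas Red 3.904, Blue 3.129, Green 15.320, Gold 3.649.
Rounding up: Red 4, Blue 4, Green 16, Gold 4 (total 28).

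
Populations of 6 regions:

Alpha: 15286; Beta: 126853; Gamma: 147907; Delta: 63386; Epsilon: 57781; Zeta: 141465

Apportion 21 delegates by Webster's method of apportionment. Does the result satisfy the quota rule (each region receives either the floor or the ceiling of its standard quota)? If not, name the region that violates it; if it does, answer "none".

Standard quotas: Alpha 0.581, Beta 4.820, Gamma 5.620, Delta 2.408, Epsilon 2.195, Zeta 5.375.
Webster allocation: Alpha 1, Beta 5, Gamma 6, Delta 2, Epsilon 2, Zeta 5.
Every allocation lies between the lower and upper quota.

none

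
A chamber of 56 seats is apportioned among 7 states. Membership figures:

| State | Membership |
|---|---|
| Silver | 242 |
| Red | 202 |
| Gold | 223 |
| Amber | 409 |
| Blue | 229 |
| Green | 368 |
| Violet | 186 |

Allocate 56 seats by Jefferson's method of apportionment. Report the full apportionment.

Standard divisor 1859/56 ≈ 33.196; standard quotas: Silver 7.290, Red 6.085, Gold 6.718, Amber 12.321, Blue 6.898, Green 11.086, Violet 5.603.
Rounding down gives 7, 6, 6, 12, 6, 11, 5 = 53 seats, so the divisor must be adjusted.
With modified divisor 31.2: modified quotas Silver 7.756, Red 6.474, Gold 7.147, Amber 13.109, Blue 7.340, Green 11.795, Violet 5.962.
Rounding down: Silver 7, Red 6, Gold 7, Amber 13, Blue 7, Green 11, Violet 5 (total 56).

Silver 7, Red 6, Gold 7, Amber 13, Blue 7, Green 11, Violet 5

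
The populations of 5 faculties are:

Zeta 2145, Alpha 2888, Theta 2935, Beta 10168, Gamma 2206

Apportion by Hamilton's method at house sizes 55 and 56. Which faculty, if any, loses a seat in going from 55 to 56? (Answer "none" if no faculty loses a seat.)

At 55 seats: Zeta 6, Alpha 8, Theta 8, Beta 27, Gamma 6.
At 56 seats: Zeta 6, Alpha 8, Theta 8, Beta 28, Gamma 6.
No faculty's allocation decreased.

none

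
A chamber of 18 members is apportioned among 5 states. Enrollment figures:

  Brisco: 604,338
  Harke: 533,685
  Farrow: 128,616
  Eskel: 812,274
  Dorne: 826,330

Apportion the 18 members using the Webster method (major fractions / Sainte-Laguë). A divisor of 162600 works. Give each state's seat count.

With modified divisor 162600: modified quotas Brisco 3.717, Harke 3.282, Farrow 0.791, Eskel 4.996, Dorne 5.082.
Rounding to the nearest integer: Brisco 4, Harke 3, Farrow 1, Eskel 5, Dorne 5 (total 18).

Brisco=4; Harke=3; Farrow=1; Eskel=5; Dorne=5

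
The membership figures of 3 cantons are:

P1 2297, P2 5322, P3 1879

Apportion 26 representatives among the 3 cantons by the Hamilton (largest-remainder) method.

P1 6, P2 15, P3 5

The standard divisor is 9498/26 ≈ 365.308.
Standard quotas: P1 6.2879, P2 14.5685, P3 5.1436.
Lower quotas: P1 6, P2 14, P3 5 (sum 25, leaving 1 seat).
Remainders in descending order: P2 0.5685, P1 0.2879, P3 0.1436.
The surplus seat goes to P2.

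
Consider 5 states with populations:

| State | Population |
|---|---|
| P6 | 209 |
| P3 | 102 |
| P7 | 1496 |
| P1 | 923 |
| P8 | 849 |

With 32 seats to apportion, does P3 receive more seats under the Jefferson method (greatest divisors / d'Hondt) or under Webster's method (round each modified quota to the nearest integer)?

Jefferson: P6 2, P3 0, P7 14, P1 8, P8 8.
Webster: P6 2, P3 1, P7 13, P1 8, P8 8.
P3 gets 0 under Jefferson and 1 under Webster.

Webster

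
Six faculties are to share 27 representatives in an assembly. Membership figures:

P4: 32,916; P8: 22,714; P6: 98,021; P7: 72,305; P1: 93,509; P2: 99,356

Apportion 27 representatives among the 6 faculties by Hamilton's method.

Total 418821; standard divisor 418821/27 ≈ 15511.889.
Standard quotas: P4 2.1220, P8 1.4643, P6 6.3191, P7 4.6613, P1 6.0282, P2 6.4052.
Lower quotas: P4 2, P8 1, P6 6, P7 4, P1 6, P2 6 (sum 25, leaving 2 seats).
Remainders in descending order: P7 0.6613, P8 0.4643, P2 0.4052, P6 0.3191, P4 0.1220, P1 0.0282.
Largest remainders: P7, P8 receive the extra seats.

P4 2, P8 2, P6 6, P7 5, P1 6, P2 6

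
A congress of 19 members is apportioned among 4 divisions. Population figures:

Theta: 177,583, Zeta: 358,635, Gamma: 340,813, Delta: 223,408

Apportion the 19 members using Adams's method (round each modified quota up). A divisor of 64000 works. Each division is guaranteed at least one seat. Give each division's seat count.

Theta=3, Zeta=6, Gamma=6, Delta=4

With modified divisor 64000: modified quotas Theta 2.775, Zeta 5.604, Gamma 5.325, Delta 3.491.
Rounding up: Theta 3, Zeta 6, Gamma 6, Delta 4 (total 19).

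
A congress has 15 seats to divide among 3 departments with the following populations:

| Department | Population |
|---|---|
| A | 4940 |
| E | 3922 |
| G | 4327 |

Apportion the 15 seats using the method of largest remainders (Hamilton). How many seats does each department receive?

The standard divisor is 13189/15 ≈ 879.267.
Standard quotas: A 5.618, E 4.461, G 4.921.
Lower quotas: A 5, E 4, G 4 (sum 13, leaving 2 seats).
Remainders in descending order: G 0.921, A 0.618, E 0.461.
The surplus seats go to G, A.

A: 6, E: 4, G: 5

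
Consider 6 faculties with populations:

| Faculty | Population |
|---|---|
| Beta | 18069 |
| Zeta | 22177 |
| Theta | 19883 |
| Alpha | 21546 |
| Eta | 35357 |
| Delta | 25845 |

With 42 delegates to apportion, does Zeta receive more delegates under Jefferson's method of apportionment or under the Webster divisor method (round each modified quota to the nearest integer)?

Jefferson: Beta 5, Zeta 6, Theta 6, Alpha 6, Eta 11, Delta 8.
Webster: Beta 5, Zeta 7, Theta 6, Alpha 6, Eta 10, Delta 8.
Zeta gets 6 under Jefferson and 7 under Webster.

Webster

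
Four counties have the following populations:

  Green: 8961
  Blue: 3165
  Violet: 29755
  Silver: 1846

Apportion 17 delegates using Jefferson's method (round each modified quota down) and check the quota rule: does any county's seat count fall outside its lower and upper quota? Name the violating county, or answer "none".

Violet

Standard quotas: Green 3.484, Blue 1.230, Violet 11.568, Silver 0.718.
Jefferson allocation: Green 3, Blue 1, Violet 13, Silver 0.
Violet has quota 11.568 (lower 11, upper 12) but receives 13 — outside the quota interval.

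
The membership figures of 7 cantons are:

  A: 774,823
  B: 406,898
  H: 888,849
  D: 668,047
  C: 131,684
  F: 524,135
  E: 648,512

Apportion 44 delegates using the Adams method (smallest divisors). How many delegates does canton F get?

6

Standard divisor 4042948/44 ≈ 91885.182; standard quotas: A 8.433, B 4.428, H 9.673, D 7.270, C 1.433, F 5.704, E 7.058.
Rounding up gives 9, 5, 10, 8, 2, 6, 8 = 48 seats, so the divisor must be adjusted.
With modified divisor 100200: modified quotas A 7.733, B 4.061, H 8.871, D 6.667, C 1.314, F 5.231, E 6.472.
Rounding up: A 8, B 5, H 9, D 7, C 2, F 6, E 7 (total 44).
F receives 6.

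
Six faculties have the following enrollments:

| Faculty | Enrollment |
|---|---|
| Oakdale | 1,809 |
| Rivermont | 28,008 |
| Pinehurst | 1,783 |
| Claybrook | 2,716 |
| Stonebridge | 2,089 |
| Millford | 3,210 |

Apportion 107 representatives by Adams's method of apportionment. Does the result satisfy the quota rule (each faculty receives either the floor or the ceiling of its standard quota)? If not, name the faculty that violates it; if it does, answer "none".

Standard quotas: Oakdale 4.886, Rivermont 75.650, Pinehurst 4.816, Claybrook 7.336, Stonebridge 5.642, Millford 8.670.
Adams allocation: Oakdale 5, Rivermont 74, Pinehurst 5, Claybrook 8, Stonebridge 6, Millford 9.
Rivermont has quota 75.650 (lower 75, upper 76) but receives 74 — outside the quota interval.

Rivermont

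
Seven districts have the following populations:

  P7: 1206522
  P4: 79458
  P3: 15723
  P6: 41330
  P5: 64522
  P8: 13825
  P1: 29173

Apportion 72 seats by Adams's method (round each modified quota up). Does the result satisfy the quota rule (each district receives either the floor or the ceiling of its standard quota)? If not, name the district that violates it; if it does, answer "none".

P7

Standard quotas: P7 59.887, P4 3.944, P3 0.780, P6 2.051, P5 3.203, P8 0.686, P1 1.448.
Adams allocation: P7 58, P4 4, P3 1, P6 2, P5 4, P8 1, P1 2.
P7 has quota 59.887 (lower 59, upper 60) but receives 58 — outside the quota interval.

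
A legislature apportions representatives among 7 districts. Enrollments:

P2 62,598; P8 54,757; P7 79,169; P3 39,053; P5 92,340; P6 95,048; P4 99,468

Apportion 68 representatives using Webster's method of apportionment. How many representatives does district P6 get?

13

Standard divisor 522433/68 ≈ 7682.838; standard quotas: P2 8.148, P8 7.127, P7 10.305, P3 5.083, P5 12.019, P6 12.371, P4 12.947.
Rounding to the nearest integer gives 8, 7, 10, 5, 12, 12, 13 = 67 seats, so the divisor must be adjusted.
With modified divisor 7570: modified quotas P2 8.269, P8 7.233, P7 10.458, P3 5.159, P5 12.198, P6 12.556, P4 13.140.
Rounding to the nearest integer: P2 8, P8 7, P7 10, P3 5, P5 12, P6 13, P4 13 (total 68).
P6 receives 13.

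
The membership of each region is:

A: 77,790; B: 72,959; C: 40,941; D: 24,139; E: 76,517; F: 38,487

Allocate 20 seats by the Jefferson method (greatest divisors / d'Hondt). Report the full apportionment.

A=5, B=5, C=2, D=1, E=5, F=2

Standard divisor 330833/20 ≈ 16541.65; standard quotas: A 4.703, B 4.411, C 2.475, D 1.459, E 4.626, F 2.327.
Rounding down gives 4, 4, 2, 1, 4, 2 = 17 seats, so the divisor must be adjusted.
With modified divisor 14100: modified quotas A 5.517, B 5.174, C 2.904, D 1.712, E 5.427, F 2.730.
Rounding down: A 5, B 5, C 2, D 1, E 5, F 2 (total 20).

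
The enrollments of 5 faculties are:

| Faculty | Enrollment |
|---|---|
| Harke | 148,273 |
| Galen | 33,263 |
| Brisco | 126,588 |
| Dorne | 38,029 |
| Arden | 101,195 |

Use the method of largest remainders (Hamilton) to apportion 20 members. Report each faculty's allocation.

Standard divisor: 447348 ÷ 20 ≈ 22367.4.
Standard quotas: Harke 6.6290, Galen 1.4871, Brisco 5.6595, Dorne 1.7002, Arden 4.5242.
Lower quotas: Harke 6, Galen 1, Brisco 5, Dorne 1, Arden 4 (sum 17, leaving 3 seats).
Remainders in descending order: Dorne 0.7002, Brisco 0.6595, Harke 0.6290, Arden 0.5242, Galen 0.4871.
The surplus seats go to Dorne, Brisco, Harke.

Harke=7, Galen=1, Brisco=6, Dorne=2, Arden=4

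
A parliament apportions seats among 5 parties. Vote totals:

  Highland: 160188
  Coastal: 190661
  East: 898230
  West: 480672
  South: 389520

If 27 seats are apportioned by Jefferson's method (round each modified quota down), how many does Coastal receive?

Standard divisor 2119271/27 ≈ 78491.519; standard quotas: Highland 2.041, Coastal 2.429, East 11.444, West 6.124, South 4.963.
Rounding down gives 2, 2, 11, 6, 4 = 25 seats, so the divisor must be adjusted.
With modified divisor 72000: modified quotas Highland 2.225, Coastal 2.648, East 12.475, West 6.676, South 5.410.
Rounding down: Highland 2, Coastal 2, East 12, West 6, South 5 (total 27).
Coastal receives 2.

2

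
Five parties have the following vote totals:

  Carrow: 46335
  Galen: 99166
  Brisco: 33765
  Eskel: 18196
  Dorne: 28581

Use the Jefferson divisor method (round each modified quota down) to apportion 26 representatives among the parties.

Carrow=5, Galen=12, Brisco=4, Eskel=2, Dorne=3

Standard divisor 226043/26 ≈ 8693.962; standard quotas: Carrow 5.330, Galen 11.406, Brisco 3.884, Eskel 2.093, Dorne 3.287.
Rounding down gives 5, 11, 3, 2, 3 = 24 seats, so the divisor must be adjusted.
With modified divisor 8000: modified quotas Carrow 5.792, Galen 12.396, Brisco 4.221, Eskel 2.275, Dorne 3.573.
Rounding down: Carrow 5, Galen 12, Brisco 4, Eskel 2, Dorne 3 (total 26).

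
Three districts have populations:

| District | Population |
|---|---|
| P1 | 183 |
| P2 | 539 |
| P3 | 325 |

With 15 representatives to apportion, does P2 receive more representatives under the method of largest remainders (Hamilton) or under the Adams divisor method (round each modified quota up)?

Hamilton: P1 2, P2 8, P3 5.
Adams: P1 3, P2 7, P3 5.
P2 gets 8 under Hamilton and 7 under Adams.

Hamilton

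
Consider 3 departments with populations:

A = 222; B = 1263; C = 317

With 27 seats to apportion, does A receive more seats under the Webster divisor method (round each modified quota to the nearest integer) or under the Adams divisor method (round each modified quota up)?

Webster: A 3, B 19, C 5.
Adams: A 4, B 18, C 5.
A gets 3 under Webster and 4 under Adams.

Adams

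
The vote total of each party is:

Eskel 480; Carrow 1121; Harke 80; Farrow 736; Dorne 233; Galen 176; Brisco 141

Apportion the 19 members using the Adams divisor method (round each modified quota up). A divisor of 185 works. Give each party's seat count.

Eskel 3, Carrow 7, Harke 1, Farrow 4, Dorne 2, Galen 1, Brisco 1

With modified divisor 185: modified quotas Eskel 2.595, Carrow 6.059, Harke 0.432, Farrow 3.978, Dorne 1.259, Galen 0.951, Brisco 0.762.
Rounding up: Eskel 3, Carrow 7, Harke 1, Farrow 4, Dorne 2, Galen 1, Brisco 1 (total 19).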